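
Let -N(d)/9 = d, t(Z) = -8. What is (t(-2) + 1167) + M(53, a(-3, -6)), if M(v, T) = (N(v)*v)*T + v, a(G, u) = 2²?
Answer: -99912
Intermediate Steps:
N(d) = -9*d
a(G, u) = 4
M(v, T) = v - 9*T*v² (M(v, T) = ((-9*v)*v)*T + v = (-9*v²)*T + v = -9*T*v² + v = v - 9*T*v²)
(t(-2) + 1167) + M(53, a(-3, -6)) = (-8 + 1167) + 53*(1 - 9*4*53) = 1159 + 53*(1 - 1908) = 1159 + 53*(-1907) = 1159 - 101071 = -99912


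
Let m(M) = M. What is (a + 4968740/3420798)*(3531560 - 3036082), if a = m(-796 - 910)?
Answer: -1444544468502872/1710399 ≈ -8.4457e+8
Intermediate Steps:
a = -1706 (a = -796 - 910 = -1706)
(a + 4968740/3420798)*(3531560 - 3036082) = (-1706 + 4968740/3420798)*(3531560 - 3036082) = (-1706 + 4968740*(1/3420798))*495478 = (-1706 + 2484370/1710399)*495478 = -2915456324/1710399*495478 = -1444544468502872/1710399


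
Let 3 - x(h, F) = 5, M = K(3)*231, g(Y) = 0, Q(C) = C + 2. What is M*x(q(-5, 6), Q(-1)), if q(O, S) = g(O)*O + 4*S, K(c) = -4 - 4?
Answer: 3696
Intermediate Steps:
K(c) = -8
Q(C) = 2 + C
M = -1848 (M = -8*231 = -1848)
q(O, S) = 4*S (q(O, S) = 0*O + 4*S = 0 + 4*S = 4*S)
x(h, F) = -2 (x(h, F) = 3 - 1*5 = 3 - 5 = -2)
M*x(q(-5, 6), Q(-1)) = -1848*(-2) = 3696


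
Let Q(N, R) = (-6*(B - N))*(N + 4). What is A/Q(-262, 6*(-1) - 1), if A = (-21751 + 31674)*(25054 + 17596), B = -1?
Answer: 211607975/202014 ≈ 1047.5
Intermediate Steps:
Q(N, R) = (4 + N)*(6 + 6*N) (Q(N, R) = (-6*(-1 - N))*(N + 4) = (6 + 6*N)*(4 + N) = (4 + N)*(6 + 6*N))
A = 423215950 (A = 9923*42650 = 423215950)
A/Q(-262, 6*(-1) - 1) = 423215950/(24 + 6*(-262)**2 + 30*(-262)) = 423215950/(24 + 6*68644 - 7860) = 423215950/(24 + 411864 - 7860) = 423215950/404028 = 423215950*(1/404028) = 211607975/202014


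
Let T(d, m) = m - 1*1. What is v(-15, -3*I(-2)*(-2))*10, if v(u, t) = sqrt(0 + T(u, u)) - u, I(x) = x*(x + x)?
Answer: 150 + 40*I ≈ 150.0 + 40.0*I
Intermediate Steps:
T(d, m) = -1 + m (T(d, m) = m - 1 = -1 + m)
I(x) = 2*x**2 (I(x) = x*(2*x) = 2*x**2)
v(u, t) = sqrt(-1 + u) - u (v(u, t) = sqrt(0 + (-1 + u)) - u = sqrt(-1 + u) - u)
v(-15, -3*I(-2)*(-2))*10 = (sqrt(-1 - 15) - 1*(-15))*10 = (sqrt(-16) + 15)*10 = (4*I + 15)*10 = (15 + 4*I)*10 = 150 + 40*I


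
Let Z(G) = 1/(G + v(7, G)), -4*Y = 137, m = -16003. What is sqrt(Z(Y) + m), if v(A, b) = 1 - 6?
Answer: 35*I*sqrt(322007)/157 ≈ 126.5*I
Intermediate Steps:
v(A, b) = -5
Y = -137/4 (Y = -1/4*137 = -137/4 ≈ -34.250)
Z(G) = 1/(-5 + G) (Z(G) = 1/(G - 5) = 1/(-5 + G))
sqrt(Z(Y) + m) = sqrt(1/(-5 - 137/4) - 16003) = sqrt(1/(-157/4) - 16003) = sqrt(-4/157 - 16003) = sqrt(-2512475/157) = 35*I*sqrt(322007)/157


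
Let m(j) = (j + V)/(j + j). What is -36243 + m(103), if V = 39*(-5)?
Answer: -3733075/103 ≈ -36243.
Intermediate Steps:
V = -195
m(j) = (-195 + j)/(2*j) (m(j) = (j - 195)/(j + j) = (-195 + j)/((2*j)) = (-195 + j)*(1/(2*j)) = (-195 + j)/(2*j))
-36243 + m(103) = -36243 + (1/2)*(-195 + 103)/103 = -36243 + (1/2)*(1/103)*(-92) = -36243 - 46/103 = -3733075/103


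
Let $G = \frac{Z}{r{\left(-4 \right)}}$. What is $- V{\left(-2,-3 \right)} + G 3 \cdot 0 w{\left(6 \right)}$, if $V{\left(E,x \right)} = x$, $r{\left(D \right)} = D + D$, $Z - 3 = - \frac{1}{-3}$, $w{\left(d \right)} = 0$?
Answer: $3$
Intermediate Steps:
$Z = \frac{10}{3}$ ($Z = 3 - \frac{1}{-3} = 3 - - \frac{1}{3} = 3 + \frac{1}{3} = \frac{10}{3} \approx 3.3333$)
$r{\left(D \right)} = 2 D$
$G = - \frac{5}{12}$ ($G = \frac{10}{3 \cdot 2 \left(-4\right)} = \frac{10}{3 \left(-8\right)} = \frac{10}{3} \left(- \frac{1}{8}\right) = - \frac{5}{12} \approx -0.41667$)
$- V{\left(-2,-3 \right)} + G 3 \cdot 0 w{\left(6 \right)} = \left(-1\right) \left(-3\right) + \left(- \frac{5}{12}\right) 3 \cdot 0 \cdot 0 = 3 + \left(- \frac{5}{4}\right) 0 \cdot 0 = 3 + 0 \cdot 0 = 3 + 0 = 3$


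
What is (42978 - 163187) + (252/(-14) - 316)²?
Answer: -8653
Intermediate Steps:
(42978 - 163187) + (252/(-14) - 316)² = -120209 + (252*(-1/14) - 316)² = -120209 + (-18 - 316)² = -120209 + (-334)² = -120209 + 111556 = -8653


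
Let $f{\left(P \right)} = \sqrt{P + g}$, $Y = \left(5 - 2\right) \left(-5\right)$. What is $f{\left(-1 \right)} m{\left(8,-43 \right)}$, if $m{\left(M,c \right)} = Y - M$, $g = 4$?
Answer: $- 23 \sqrt{3} \approx -39.837$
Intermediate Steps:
$Y = -15$ ($Y = 3 \left(-5\right) = -15$)
$m{\left(M,c \right)} = -15 - M$
$f{\left(P \right)} = \sqrt{4 + P}$ ($f{\left(P \right)} = \sqrt{P + 4} = \sqrt{4 + P}$)
$f{\left(-1 \right)} m{\left(8,-43 \right)} = \sqrt{4 - 1} \left(-15 - 8\right) = \sqrt{3} \left(-15 - 8\right) = \sqrt{3} \left(-23\right) = - 23 \sqrt{3}$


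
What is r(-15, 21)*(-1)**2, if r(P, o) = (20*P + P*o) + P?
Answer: -630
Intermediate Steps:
r(P, o) = 21*P + P*o
r(-15, 21)*(-1)**2 = -15*(21 + 21)*(-1)**2 = -15*42*1 = -630*1 = -630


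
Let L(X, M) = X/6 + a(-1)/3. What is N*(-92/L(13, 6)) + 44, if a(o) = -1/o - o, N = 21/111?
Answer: 23812/629 ≈ 37.857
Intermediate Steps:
N = 7/37 (N = 21*(1/111) = 7/37 ≈ 0.18919)
a(o) = -o - 1/o
L(X, M) = ⅔ + X/6 (L(X, M) = X/6 + (-1*(-1) - 1/(-1))/3 = X*(⅙) + (1 - 1*(-1))*(⅓) = X/6 + (1 + 1)*(⅓) = X/6 + 2*(⅓) = X/6 + ⅔ = ⅔ + X/6)
N*(-92/L(13, 6)) + 44 = 7*(-92/(⅔ + (⅙)*13))/37 + 44 = 7*(-92/(⅔ + 13/6))/37 + 44 = 7*(-92/17/6)/37 + 44 = 7*(-92*6/17)/37 + 44 = (7/37)*(-552/17) + 44 = -3864/629 + 44 = 23812/629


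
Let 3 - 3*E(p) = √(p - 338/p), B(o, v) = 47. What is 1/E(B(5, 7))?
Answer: -423/1448 - 3*√87937/1448 ≈ -0.90651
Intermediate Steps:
E(p) = 1 - √(p - 338/p)/3
1/E(B(5, 7)) = 1/(1 - √(47 - 338/47)/3) = 1/(1 - √87937/141)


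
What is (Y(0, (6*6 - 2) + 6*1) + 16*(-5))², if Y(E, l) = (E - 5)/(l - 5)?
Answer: 314721/49 ≈ 6422.9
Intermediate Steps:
Y(E, l) = (-5 + E)/(-5 + l)
(Y(0, (6*6 - 2) + 6*1) + 16*(-5))² = ((-5 + 0)/(-5 + ((6*6 - 2) + 6*1)) + 16*(-5))² = (-5/(-5 + ((36 - 2) + 6)) - 80)² = (-5/(-5 + (34 + 6)) - 80)² = (-5/(-5 + 40) - 80)² = (-5/35 - 80)² = ((1/35)*(-5) - 80)² = (-⅐ - 80)² = (-561/7)² = 314721/49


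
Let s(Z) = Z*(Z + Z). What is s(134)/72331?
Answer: 35912/72331 ≈ 0.49650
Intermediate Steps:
s(Z) = 2*Z² (s(Z) = Z*(2*Z) = 2*Z²)
s(134)/72331 = (2*134²)/72331 = (2*17956)*(1/72331) = 35912*(1/72331) = 35912/72331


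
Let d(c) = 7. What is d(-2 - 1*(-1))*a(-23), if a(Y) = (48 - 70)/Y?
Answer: 154/23 ≈ 6.6956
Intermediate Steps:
a(Y) = -22/Y
d(-2 - 1*(-1))*a(-23) = 7*(-22/(-23)) = 7*(-22*(-1/23)) = 7*(22/23) = 154/23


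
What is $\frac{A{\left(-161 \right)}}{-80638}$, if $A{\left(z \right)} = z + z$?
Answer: $\frac{7}{1753} \approx 0.0039932$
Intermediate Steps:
$A{\left(z \right)} = 2 z$
$\frac{A{\left(-161 \right)}}{-80638} = \frac{2 \left(-161\right)}{-80638} = \left(-322\right) \left(- \frac{1}{80638}\right) = \frac{7}{1753}$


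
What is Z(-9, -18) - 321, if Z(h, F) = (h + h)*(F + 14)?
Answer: -249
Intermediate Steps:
Z(h, F) = 2*h*(14 + F) (Z(h, F) = (2*h)*(14 + F) = 2*h*(14 + F))
Z(-9, -18) - 321 = 2*(-9)*(14 - 18) - 321 = 2*(-9)*(-4) - 321 = 72 - 321 = -249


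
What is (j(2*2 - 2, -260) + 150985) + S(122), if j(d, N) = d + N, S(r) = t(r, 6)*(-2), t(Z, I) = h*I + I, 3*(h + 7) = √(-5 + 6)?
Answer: 150795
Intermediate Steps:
h = -20/3 (h = -7 + √(-5 + 6)/3 = -7 + √1/3 = -7 + (⅓)*1 = -7 + ⅓ = -20/3 ≈ -6.6667)
t(Z, I) = -17*I/3 (t(Z, I) = -20*I/3 + I = -17*I/3)
S(r) = 68 (S(r) = -17/3*6*(-2) = -34*(-2) = 68)
j(d, N) = N + d
(j(2*2 - 2, -260) + 150985) + S(122) = ((-260 + (2*2 - 2)) + 150985) + 68 = ((-260 + (4 - 2)) + 150985) + 68 = ((-260 + 2) + 150985) + 68 = (-258 + 150985) + 68 = 150727 + 68 = 150795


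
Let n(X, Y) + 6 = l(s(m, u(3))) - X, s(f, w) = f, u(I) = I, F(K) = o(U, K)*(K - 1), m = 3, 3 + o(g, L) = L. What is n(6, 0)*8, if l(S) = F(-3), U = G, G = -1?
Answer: 96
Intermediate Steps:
U = -1
o(g, L) = -3 + L
F(K) = (-1 + K)*(-3 + K) (F(K) = (-3 + K)*(K - 1) = (-3 + K)*(-1 + K) = (-1 + K)*(-3 + K))
l(S) = 24 (l(S) = (-1 - 3)*(-3 - 3) = -4*(-6) = 24)
n(X, Y) = 18 - X (n(X, Y) = -6 + (24 - X) = 18 - X)
n(6, 0)*8 = (18 - 1*6)*8 = (18 - 6)*8 = 12*8 = 96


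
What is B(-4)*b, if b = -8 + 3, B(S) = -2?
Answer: 10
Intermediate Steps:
b = -5
B(-4)*b = -2*(-5) = 10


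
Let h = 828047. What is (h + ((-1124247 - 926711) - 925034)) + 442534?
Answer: -1705411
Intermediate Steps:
(h + ((-1124247 - 926711) - 925034)) + 442534 = (828047 + ((-1124247 - 926711) - 925034)) + 442534 = (828047 + (-2050958 - 925034)) + 442534 = (828047 - 2975992) + 442534 = -2147945 + 442534 = -1705411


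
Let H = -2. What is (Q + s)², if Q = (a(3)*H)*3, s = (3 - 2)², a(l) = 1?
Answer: 25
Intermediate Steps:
s = 1 (s = 1² = 1)
Q = -6 (Q = (1*(-2))*3 = -2*3 = -6)
(Q + s)² = (-6 + 1)² = (-5)² = 25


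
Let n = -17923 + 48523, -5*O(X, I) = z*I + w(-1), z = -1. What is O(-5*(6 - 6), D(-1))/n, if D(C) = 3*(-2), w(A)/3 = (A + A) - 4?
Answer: 1/12750 ≈ 7.8431e-5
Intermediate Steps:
w(A) = -12 + 6*A (w(A) = 3*((A + A) - 4) = 3*(2*A - 4) = 3*(-4 + 2*A) = -12 + 6*A)
D(C) = -6
O(X, I) = 18/5 + I/5 (O(X, I) = -(-I + (-12 + 6*(-1)))/5 = -(-I + (-12 - 6))/5 = -(-I - 18)/5 = -(-18 - I)/5 = 18/5 + I/5)
n = 30600
O(-5*(6 - 6), D(-1))/n = (18/5 + (⅕)*(-6))/30600 = (18/5 - 6/5)*(1/30600) = (12/5)*(1/30600) = 1/12750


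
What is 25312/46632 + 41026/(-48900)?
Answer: -4690053/15835450 ≈ -0.29617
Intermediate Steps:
25312/46632 + 41026/(-48900) = 25312*(1/46632) + 41026*(-1/48900) = 3164/5829 - 20513/24450 = -4690053/15835450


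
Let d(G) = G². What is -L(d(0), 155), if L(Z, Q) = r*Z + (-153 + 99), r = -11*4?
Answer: 54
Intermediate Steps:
r = -44
L(Z, Q) = -54 - 44*Z (L(Z, Q) = -44*Z + (-153 + 99) = -44*Z - 54 = -54 - 44*Z)
-L(d(0), 155) = -(-54 - 44*0²) = -(-54 - 44*0) = -(-54 + 0) = -1*(-54) = 54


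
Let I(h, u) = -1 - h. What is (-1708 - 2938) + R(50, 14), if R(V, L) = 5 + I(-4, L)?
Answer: -4638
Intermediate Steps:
R(V, L) = 8 (R(V, L) = 5 + (-1 - 1*(-4)) = 5 + (-1 + 4) = 5 + 3 = 8)
(-1708 - 2938) + R(50, 14) = (-1708 - 2938) + 8 = -4646 + 8 = -4638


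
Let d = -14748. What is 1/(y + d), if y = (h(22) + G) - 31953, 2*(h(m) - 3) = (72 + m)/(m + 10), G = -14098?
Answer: -32/1945425 ≈ -1.6449e-5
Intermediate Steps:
h(m) = 3 + (72 + m)/(2*(10 + m)) (h(m) = 3 + ((72 + m)/(m + 10))/2 = 3 + ((72 + m)/(10 + m))/2 = 3 + (72 + m)/(2*(10 + m)))
y = -1473489/32 (y = ((132 + 7*22)/(2*(10 + 22)) - 14098) - 31953 = ((1/2)*(132 + 154)/32 - 14098) - 31953 = ((1/2)*(1/32)*286 - 14098) - 31953 = (143/32 - 14098) - 31953 = -450993/32 - 31953 = -1473489/32 ≈ -46047.)
1/(y + d) = 1/(-1473489/32 - 14748) = 1/(-1945425/32) = -32/1945425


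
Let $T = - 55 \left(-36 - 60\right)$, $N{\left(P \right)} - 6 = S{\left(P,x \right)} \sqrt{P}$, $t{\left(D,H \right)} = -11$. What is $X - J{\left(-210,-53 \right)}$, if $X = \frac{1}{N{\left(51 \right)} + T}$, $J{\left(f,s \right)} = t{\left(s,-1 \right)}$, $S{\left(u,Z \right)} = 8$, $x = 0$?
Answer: $\frac{51221523}{4656422} - \frac{2 \sqrt{51}}{6984633} \approx 11.0$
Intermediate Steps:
$J{\left(f,s \right)} = -11$
$N{\left(P \right)} = 6 + 8 \sqrt{P}$
$T = 5280$ ($T = \left(-55\right) \left(-96\right) = 5280$)
$X = \frac{1}{5286 + 8 \sqrt{51}}$ ($X = \frac{1}{\left(6 + 8 \sqrt{51}\right) + 5280} = \frac{1}{5286 + 8 \sqrt{51}} \approx 0.00018716$)
$X - J{\left(-210,-53 \right)} = \left(\frac{881}{4656422} - \frac{2 \sqrt{51}}{6984633}\right) - -11 = \left(\frac{881}{4656422} - \frac{2 \sqrt{51}}{6984633}\right) + 11 = \frac{51221523}{4656422} - \frac{2 \sqrt{51}}{6984633}$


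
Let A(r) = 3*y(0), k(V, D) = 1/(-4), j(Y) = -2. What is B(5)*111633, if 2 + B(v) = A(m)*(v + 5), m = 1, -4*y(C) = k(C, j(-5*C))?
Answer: -111633/8 ≈ -13954.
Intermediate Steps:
k(V, D) = -¼
y(C) = 1/16 (y(C) = -¼*(-¼) = 1/16)
A(r) = 3/16 (A(r) = 3*(1/16) = 3/16)
B(v) = -17/16 + 3*v/16 (B(v) = -2 + 3*(v + 5)/16 = -2 + 3*(5 + v)/16 = -2 + (15/16 + 3*v/16) = -17/16 + 3*v/16)
B(5)*111633 = (-17/16 + (3/16)*5)*111633 = (-17/16 + 15/16)*111633 = -⅛*111633 = -111633/8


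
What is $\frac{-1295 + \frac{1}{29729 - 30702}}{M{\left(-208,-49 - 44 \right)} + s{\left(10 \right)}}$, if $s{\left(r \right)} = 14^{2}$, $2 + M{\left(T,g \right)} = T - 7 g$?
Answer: $- \frac{1260036}{619801} \approx -2.033$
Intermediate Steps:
$M{\left(T,g \right)} = -2 + T - 7 g$ ($M{\left(T,g \right)} = -2 + \left(T - 7 g\right) = -2 + T - 7 g$)
$s{\left(r \right)} = 196$
$\frac{-1295 + \frac{1}{29729 - 30702}}{M{\left(-208,-49 - 44 \right)} + s{\left(10 \right)}} = \frac{-1295 + \frac{1}{29729 - 30702}}{\left(-2 - 208 - 7 \left(-49 - 44\right)\right) + 196} = \frac{-1295 + \frac{1}{-973}}{\left(-2 - 208 - -651\right) + 196} = \frac{-1295 - \frac{1}{973}}{\left(-2 - 208 + 651\right) + 196} = - \frac{1260036}{973 \left(441 + 196\right)} = - \frac{1260036}{973 \cdot 637} = \left(- \frac{1260036}{973}\right) \frac{1}{637} = - \frac{1260036}{619801}$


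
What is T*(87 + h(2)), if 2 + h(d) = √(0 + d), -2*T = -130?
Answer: 5525 + 65*√2 ≈ 5616.9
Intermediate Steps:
T = 65 (T = -½*(-130) = 65)
h(d) = -2 + √d (h(d) = -2 + √(0 + d) = -2 + √d)
T*(87 + h(2)) = 65*(87 + (-2 + √2)) = 65*(85 + √2) = 5525 + 65*√2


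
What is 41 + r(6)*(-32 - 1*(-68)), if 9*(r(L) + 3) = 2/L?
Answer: -197/3 ≈ -65.667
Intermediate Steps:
r(L) = -3 + 2/(9*L) (r(L) = -3 + (2/L)/9 = -3 + 2/(9*L))
41 + r(6)*(-32 - 1*(-68)) = 41 + (-3 + (2/9)/6)*(-32 - 1*(-68)) = 41 + (-3 + (2/9)*(⅙))*(-32 + 68) = 41 + (-3 + 1/27)*36 = 41 - 80/27*36 = 41 - 320/3 = -197/3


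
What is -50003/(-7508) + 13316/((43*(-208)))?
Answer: 5425786/1049243 ≈ 5.1711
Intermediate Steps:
-50003/(-7508) + 13316/((43*(-208))) = -50003*(-1/7508) + 13316/(-8944) = 50003/7508 + 13316*(-1/8944) = 50003/7508 - 3329/2236 = 5425786/1049243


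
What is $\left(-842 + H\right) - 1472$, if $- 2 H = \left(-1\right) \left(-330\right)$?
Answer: $-2479$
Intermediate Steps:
$H = -165$ ($H = - \frac{\left(-1\right) \left(-330\right)}{2} = \left(- \frac{1}{2}\right) 330 = -165$)
$\left(-842 + H\right) - 1472 = \left(-842 - 165\right) - 1472 = -1007 - 1472 = -2479$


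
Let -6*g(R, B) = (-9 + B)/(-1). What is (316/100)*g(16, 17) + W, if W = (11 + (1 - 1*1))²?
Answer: 9391/75 ≈ 125.21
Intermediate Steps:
g(R, B) = -3/2 + B/6 (g(R, B) = -(-9 + B)/(6*(-1)) = -(-9 + B)*(-1)/6 = -(9 - B)/6 = -3/2 + B/6)
W = 121 (W = (11 + (1 - 1))² = (11 + 0)² = 11² = 121)
(316/100)*g(16, 17) + W = (316/100)*(-3/2 + (⅙)*17) + 121 = (316*(1/100))*(-3/2 + 17/6) + 121 = (79/25)*(4/3) + 121 = 316/75 + 121 = 9391/75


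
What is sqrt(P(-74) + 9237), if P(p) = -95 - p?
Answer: 96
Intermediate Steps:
sqrt(P(-74) + 9237) = sqrt((-95 - 1*(-74)) + 9237) = sqrt((-95 + 74) + 9237) = sqrt(-21 + 9237) = sqrt(9216) = 96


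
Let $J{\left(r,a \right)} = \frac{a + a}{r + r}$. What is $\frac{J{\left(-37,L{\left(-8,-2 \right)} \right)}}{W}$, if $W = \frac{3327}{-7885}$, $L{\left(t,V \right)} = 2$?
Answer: $\frac{15770}{123099} \approx 0.12811$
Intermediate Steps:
$W = - \frac{3327}{7885}$ ($W = 3327 \left(- \frac{1}{7885}\right) = - \frac{3327}{7885} \approx -0.42194$)
$J{\left(r,a \right)} = \frac{a}{r}$ ($J{\left(r,a \right)} = \frac{2 a}{2 r} = 2 a \frac{1}{2 r} = \frac{a}{r}$)
$\frac{J{\left(-37,L{\left(-8,-2 \right)} \right)}}{W} = \frac{2 \frac{1}{-37}}{- \frac{3327}{7885}} = 2 \left(- \frac{1}{37}\right) \left(- \frac{7885}{3327}\right) = \left(- \frac{2}{37}\right) \left(- \frac{7885}{3327}\right) = \frac{15770}{123099}$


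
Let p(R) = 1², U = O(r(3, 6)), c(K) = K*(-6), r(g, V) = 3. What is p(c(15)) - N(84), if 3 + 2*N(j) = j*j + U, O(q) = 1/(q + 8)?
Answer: -38781/11 ≈ -3525.5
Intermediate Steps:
c(K) = -6*K
O(q) = 1/(8 + q)
U = 1/11 (U = 1/(8 + 3) = 1/11 ≈ 0.090909)
p(R) = 1
N(j) = -16/11 + j²/2 (N(j) = -3/2 + (j*j + 1/11)/2 = -3/2 + (j² + 1/11)/2 = -3/2 + (1/11 + j²)/2 = -3/2 + (1/22 + j²/2) = -16/11 + j²/2)
p(c(15)) - N(84) = 1 - (-16/11 + (½)*84²) = 1 - (-16/11 + (½)*7056) = 1 - (-16/11 + 3528) = 1 - 1*38792/11 = 1 - 38792/11 = -38781/11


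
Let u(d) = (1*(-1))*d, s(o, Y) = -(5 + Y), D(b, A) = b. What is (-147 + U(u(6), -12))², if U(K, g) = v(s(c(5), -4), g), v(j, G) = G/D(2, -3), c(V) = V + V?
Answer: 23409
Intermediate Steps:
c(V) = 2*V
s(o, Y) = -5 - Y
u(d) = -d
v(j, G) = G/2
U(K, g) = g/2
(-147 + U(u(6), -12))² = (-147 + (½)*(-12))² = (-147 - 6)² = (-153)² = 23409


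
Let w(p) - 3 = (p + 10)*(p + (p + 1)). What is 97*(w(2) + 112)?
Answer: 16975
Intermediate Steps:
w(p) = 3 + (1 + 2*p)*(10 + p) (w(p) = 3 + (p + 10)*(p + (p + 1)) = 3 + (10 + p)*(p + (1 + p)) = 3 + (10 + p)*(1 + 2*p) = 3 + (1 + 2*p)*(10 + p))
97*(w(2) + 112) = 97*((13 + 2*2² + 21*2) + 112) = 97*((13 + 2*4 + 42) + 112) = 97*((13 + 8 + 42) + 112) = 97*(63 + 112) = 97*175 = 16975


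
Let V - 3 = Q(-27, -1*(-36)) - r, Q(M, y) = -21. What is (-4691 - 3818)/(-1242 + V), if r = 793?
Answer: 8509/2053 ≈ 4.1447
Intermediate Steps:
V = -811 (V = 3 + (-21 - 1*793) = 3 + (-21 - 793) = 3 - 814 = -811)
(-4691 - 3818)/(-1242 + V) = (-4691 - 3818)/(-1242 - 811) = -8509/(-2053) = -8509*(-1/2053) = 8509/2053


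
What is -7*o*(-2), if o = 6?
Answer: 84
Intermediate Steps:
-7*o*(-2) = -7*6*(-2) = -42*(-2) = 84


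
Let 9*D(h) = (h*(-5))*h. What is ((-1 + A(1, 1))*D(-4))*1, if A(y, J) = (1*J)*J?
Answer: 0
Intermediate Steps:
A(y, J) = J**2 (A(y, J) = J*J = J**2)
D(h) = -5*h**2/9 (D(h) = ((h*(-5))*h)/9 = ((-5*h)*h)/9 = (-5*h**2)/9 = -5*h**2/9)
((-1 + A(1, 1))*D(-4))*1 = ((-1 + 1**2)*(-5/9*(-4)**2))*1 = ((-1 + 1)*(-5/9*16))*1 = (0*(-80/9))*1 = 0*1 = 0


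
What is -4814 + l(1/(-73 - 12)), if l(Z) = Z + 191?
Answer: -392956/85 ≈ -4623.0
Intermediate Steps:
l(Z) = 191 + Z
-4814 + l(1/(-73 - 12)) = -4814 + (191 + 1/(-73 - 12)) = -4814 + (191 + 1/(-85)) = -4814 + (191 - 1/85) = -4814 + 16234/85 = -392956/85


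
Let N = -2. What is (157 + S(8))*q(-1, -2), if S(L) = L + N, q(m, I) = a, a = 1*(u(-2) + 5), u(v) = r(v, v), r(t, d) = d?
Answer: 489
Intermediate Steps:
u(v) = v
a = 3 (a = 1*(-2 + 5) = 1*3 = 3)
q(m, I) = 3
S(L) = -2 + L (S(L) = L - 2 = -2 + L)
(157 + S(8))*q(-1, -2) = (157 + (-2 + 8))*3 = (157 + 6)*3 = 163*3 = 489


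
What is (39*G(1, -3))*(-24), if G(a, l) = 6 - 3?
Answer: -2808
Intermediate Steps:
G(a, l) = 3
(39*G(1, -3))*(-24) = (39*3)*(-24) = 117*(-24) = -2808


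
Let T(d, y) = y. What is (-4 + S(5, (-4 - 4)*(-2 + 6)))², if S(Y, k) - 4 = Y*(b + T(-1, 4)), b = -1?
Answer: 225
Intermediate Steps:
S(Y, k) = 4 + 3*Y (S(Y, k) = 4 + Y*(-1 + 4) = 4 + Y*3 = 4 + 3*Y)
(-4 + S(5, (-4 - 4)*(-2 + 6)))² = (-4 + (4 + 3*5))² = (-4 + (4 + 15))² = (-4 + 19)² = 15² = 225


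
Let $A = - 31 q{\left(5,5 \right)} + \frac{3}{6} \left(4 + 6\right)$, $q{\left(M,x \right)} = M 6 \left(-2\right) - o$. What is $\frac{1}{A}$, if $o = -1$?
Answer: $\frac{1}{1834} \approx 0.00054526$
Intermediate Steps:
$q{\left(M,x \right)} = 1 - 12 M$ ($q{\left(M,x \right)} = M 6 \left(-2\right) - -1 = 6 M \left(-2\right) + 1 = - 12 M + 1 = 1 - 12 M$)
$A = 1834$ ($A = - 31 \left(1 - 60\right) + \frac{3}{6} \left(4 + 6\right) = - 31 \left(1 - 60\right) + 3 \cdot \frac{1}{6} \cdot 10 = \left(-31\right) \left(-59\right) + \frac{1}{2} \cdot 10 = 1829 + 5 = 1834$)
$\frac{1}{A} = \frac{1}{1834}$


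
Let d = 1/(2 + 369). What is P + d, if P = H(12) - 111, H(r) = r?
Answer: -36728/371 ≈ -98.997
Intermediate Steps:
d = 1/371 ≈ 0.0026954
P = -99 (P = 12 - 111 = -99)
P + d = -99 + 1/371 = -36728/371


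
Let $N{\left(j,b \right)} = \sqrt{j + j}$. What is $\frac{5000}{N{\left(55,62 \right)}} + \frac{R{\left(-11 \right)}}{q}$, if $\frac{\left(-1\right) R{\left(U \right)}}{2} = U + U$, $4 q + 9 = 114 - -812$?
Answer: $\frac{176}{917} + \frac{500 \sqrt{110}}{11} \approx 476.92$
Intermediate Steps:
$N{\left(j,b \right)} = \sqrt{2} \sqrt{j}$ ($N{\left(j,b \right)} = \sqrt{2 j} = \sqrt{2} \sqrt{j}$)
$q = \frac{917}{4}$ ($q = - \frac{9}{4} + \frac{114 - -812}{4} = - \frac{9}{4} + \frac{114 + 812}{4} = - \frac{9}{4} + \frac{1}{4} \cdot 926 = - \frac{9}{4} + \frac{463}{2} = \frac{917}{4} \approx 229.25$)
$R{\left(U \right)} = - 4 U$ ($R{\left(U \right)} = - 2 \left(U + U\right) = - 2 \cdot 2 U = - 4 U$)
$\frac{5000}{N{\left(55,62 \right)}} + \frac{R{\left(-11 \right)}}{q} = \frac{5000}{\sqrt{2} \sqrt{55}} + \frac{\left(-4\right) \left(-11\right)}{\frac{917}{4}} = \frac{5000}{\sqrt{110}} + 44 \cdot \frac{4}{917} = 5000 \frac{\sqrt{110}}{110} + \frac{176}{917} = \frac{500 \sqrt{110}}{11} + \frac{176}{917} = \frac{176}{917} + \frac{500 \sqrt{110}}{11}$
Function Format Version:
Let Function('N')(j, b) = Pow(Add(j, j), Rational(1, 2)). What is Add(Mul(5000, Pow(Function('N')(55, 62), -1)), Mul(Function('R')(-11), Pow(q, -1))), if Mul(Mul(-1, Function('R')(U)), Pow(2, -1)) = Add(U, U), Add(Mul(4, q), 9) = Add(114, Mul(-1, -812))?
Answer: Add(Rational(176, 917), Mul(Rational(500, 11), Pow(110, Rational(1, 2)))) ≈ 476.92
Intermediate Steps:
Function('N')(j, b) = Mul(Pow(2, Rational(1, 2)), Pow(j, Rational(1, 2))) (Function('N')(j, b) = Pow(Mul(2, j), Rational(1, 2)) = Mul(Pow(2, Rational(1, 2)), Pow(j, Rational(1, 2))))
q = Rational(917, 4) (q = Add(Rational(-9, 4), Mul(Rational(1, 4), Add(114, Mul(-1, -812)))) = Add(Rational(-9, 4), Mul(Rational(1, 4), Add(114, 812))) = Add(Rational(-9, 4), Mul(Rational(1, 4), 926)) = Add(Rational(-9, 4), Rational(463, 2)) = Rational(917, 4) ≈ 229.25)
Function('R')(U) = Mul(-4, U) (Function('R')(U) = Mul(-2, Add(U, U)) = Mul(-2, Mul(2, U)) = Mul(-4, U))
Add(Mul(5000, Pow(Function('N')(55, 62), -1)), Mul(Function('R')(-11), Pow(q, -1))) = Add(Mul(5000, Pow(Mul(Pow(2, Rational(1, 2)), Pow(55, Rational(1, 2))), -1)), Mul(Mul(-4, -11), Pow(Rational(917, 4), -1))) = Add(Mul(5000, Pow(Pow(110, Rational(1, 2)), -1)), Mul(44, Rational(4, 917))) = Add(Mul(5000, Mul(Rational(1, 110), Pow(110, Rational(1, 2)))), Rational(176, 917)) = Add(Mul(Rational(500, 11), Pow(110, Rational(1, 2))), Rational(176, 917)) = Add(Rational(176, 917), Mul(Rational(500, 11), Pow(110, Rational(1, 2))))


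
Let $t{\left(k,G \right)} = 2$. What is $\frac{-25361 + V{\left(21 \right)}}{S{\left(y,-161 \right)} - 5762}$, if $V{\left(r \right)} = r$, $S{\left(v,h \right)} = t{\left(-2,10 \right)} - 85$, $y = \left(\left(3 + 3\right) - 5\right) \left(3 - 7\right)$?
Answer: $\frac{724}{167} \approx 4.3353$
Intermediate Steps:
$y = -4$ ($y = \left(6 - 5\right) \left(-4\right) = 1 \left(-4\right) = -4$)
$S{\left(v,h \right)} = -83$ ($S{\left(v,h \right)} = 2 - 85 = -83$)
$\frac{-25361 + V{\left(21 \right)}}{S{\left(y,-161 \right)} - 5762} = \frac{-25361 + 21}{-83 - 5762} = - \frac{25340}{-5845} = \left(-25340\right) \left(- \frac{1}{5845}\right) = \frac{724}{167}$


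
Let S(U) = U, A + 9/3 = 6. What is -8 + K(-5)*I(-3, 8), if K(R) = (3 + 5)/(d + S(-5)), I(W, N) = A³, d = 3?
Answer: -116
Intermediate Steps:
A = 3 (A = -3 + 6 = 3)
I(W, N) = 27 (I(W, N) = 3³ = 27)
K(R) = -4 (K(R) = (3 + 5)/(3 - 5) = 8/(-2) = 8*(-½) = -4)
-8 + K(-5)*I(-3, 8) = -8 - 4*27 = -8 - 108 = -116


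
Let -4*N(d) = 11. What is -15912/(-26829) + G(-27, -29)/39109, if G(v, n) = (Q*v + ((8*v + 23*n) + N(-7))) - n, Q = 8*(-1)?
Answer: 268938545/466335716 ≈ 0.57671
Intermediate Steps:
N(d) = -11/4 (N(d) = -¼*11 = -11/4)
Q = -8
G(v, n) = -11/4 + 22*n (G(v, n) = (-8*v + ((8*v + 23*n) - 11/4)) - n = (-8*v + (-11/4 + 8*v + 23*n)) - n = (-11/4 + 23*n) - n = -11/4 + 22*n)
-15912/(-26829) + G(-27, -29)/39109 = -15912/(-26829) + (-11/4 + 22*(-29))/39109 = -15912*(-1/26829) + (-11/4 - 638)*(1/39109) = 1768/2981 - 2563/4*1/39109 = 1768/2981 - 2563/156436 = 268938545/466335716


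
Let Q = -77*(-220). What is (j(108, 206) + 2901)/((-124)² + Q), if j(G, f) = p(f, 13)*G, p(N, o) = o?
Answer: 1435/10772 ≈ 0.13322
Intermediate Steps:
Q = 16940
j(G, f) = 13*G
(j(108, 206) + 2901)/((-124)² + Q) = (13*108 + 2901)/((-124)² + 16940) = (1404 + 2901)/(15376 + 16940) = 4305/32316 = 4305*(1/32316) = 1435/10772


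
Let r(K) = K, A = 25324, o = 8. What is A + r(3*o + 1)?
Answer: 25349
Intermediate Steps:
A + r(3*o + 1) = 25324 + (3*8 + 1) = 25324 + (24 + 1) = 25324 + 25 = 25349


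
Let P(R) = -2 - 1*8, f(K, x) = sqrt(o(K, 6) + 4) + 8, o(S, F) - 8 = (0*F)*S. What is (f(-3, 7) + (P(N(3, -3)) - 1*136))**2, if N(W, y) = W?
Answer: 19056 - 552*sqrt(3) ≈ 18100.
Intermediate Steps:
o(S, F) = 8 (o(S, F) = 8 + (0*F)*S = 8 + 0*S = 8 + 0 = 8)
f(K, x) = 8 + 2*sqrt(3) (f(K, x) = sqrt(8 + 4) + 8 = sqrt(12) + 8 = 2*sqrt(3) + 8 = 8 + 2*sqrt(3))
P(R) = -10 (P(R) = -2 - 8 = -10)
(f(-3, 7) + (P(N(3, -3)) - 1*136))**2 = ((8 + 2*sqrt(3)) + (-10 - 1*136))**2 = ((8 + 2*sqrt(3)) + (-10 - 136))**2 = ((8 + 2*sqrt(3)) - 146)**2 = (-138 + 2*sqrt(3))**2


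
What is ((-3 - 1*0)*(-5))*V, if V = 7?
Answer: 105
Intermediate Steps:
((-3 - 1*0)*(-5))*V = ((-3 - 1*0)*(-5))*7 = ((-3 + 0)*(-5))*7 = -3*(-5)*7 = 15*7 = 105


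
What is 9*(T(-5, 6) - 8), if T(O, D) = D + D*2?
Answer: 90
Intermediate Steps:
T(O, D) = 3*D (T(O, D) = D + 2*D = 3*D)
9*(T(-5, 6) - 8) = 9*(3*6 - 8) = 9*(18 - 8) = 9*10 = 90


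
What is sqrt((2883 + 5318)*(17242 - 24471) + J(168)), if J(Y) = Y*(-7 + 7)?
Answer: I*sqrt(59285029) ≈ 7699.7*I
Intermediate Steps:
J(Y) = 0 (J(Y) = Y*0 = 0)
sqrt((2883 + 5318)*(17242 - 24471) + J(168)) = sqrt((2883 + 5318)*(17242 - 24471) + 0) = sqrt(8201*(-7229) + 0) = sqrt(-59285029 + 0) = sqrt(-59285029) = I*sqrt(59285029)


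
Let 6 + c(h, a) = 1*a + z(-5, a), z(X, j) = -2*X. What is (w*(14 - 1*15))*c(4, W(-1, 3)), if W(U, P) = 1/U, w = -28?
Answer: 84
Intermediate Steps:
c(h, a) = 4 + a (c(h, a) = -6 + (1*a - 2*(-5)) = -6 + (a + 10) = -6 + (10 + a) = 4 + a)
(w*(14 - 1*15))*c(4, W(-1, 3)) = (-28*(14 - 1*15))*(4 + 1/(-1)) = (-28*(14 - 15))*(4 - 1) = -28*(-1)*3 = 28*3 = 84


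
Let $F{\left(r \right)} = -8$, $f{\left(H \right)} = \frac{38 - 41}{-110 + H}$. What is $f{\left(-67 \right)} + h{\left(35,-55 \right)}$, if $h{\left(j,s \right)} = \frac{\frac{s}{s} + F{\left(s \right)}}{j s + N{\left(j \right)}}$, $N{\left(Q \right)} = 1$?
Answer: $\frac{2337}{113516} \approx 0.020587$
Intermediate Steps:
$f{\left(H \right)} = - \frac{3}{-110 + H}$ ($f{\left(H \right)} = \frac{38 - 41}{-110 + H} = - \frac{3}{-110 + H}$)
$h{\left(j,s \right)} = - \frac{7}{1 + j s}$ ($h{\left(j,s \right)} = \frac{\frac{s}{s} - 8}{j s + 1} = \frac{1 - 8}{1 + j s} = - \frac{7}{1 + j s}$)
$f{\left(-67 \right)} + h{\left(35,-55 \right)} = - \frac{3}{-110 - 67} - \frac{7}{1 + 35 \left(-55\right)} = - \frac{3}{-177} - \frac{7}{1 - 1925} = \left(-3\right) \left(- \frac{1}{177}\right) - \frac{7}{-1924} = \frac{1}{59} - - \frac{7}{1924} = \frac{1}{59} + \frac{7}{1924} = \frac{2337}{113516}$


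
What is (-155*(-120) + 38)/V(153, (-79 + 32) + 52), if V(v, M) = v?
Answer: 18638/153 ≈ 121.82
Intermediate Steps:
(-155*(-120) + 38)/V(153, (-79 + 32) + 52) = (-155*(-120) + 38)/153 = (18600 + 38)*(1/153) = 18638*(1/153) = 18638/153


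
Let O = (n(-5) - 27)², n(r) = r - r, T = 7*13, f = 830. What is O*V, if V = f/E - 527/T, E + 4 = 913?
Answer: -32684553/9191 ≈ -3556.1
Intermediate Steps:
E = 909 (E = -4 + 913 = 909)
T = 91
n(r) = 0
V = -403513/82719 (V = 830/909 - 527/91 = -403513/82719 ≈ -4.8781)
O = 729 (O = (0 - 27)² = (-27)² = 729)
O*V = 729*(-403513/82719) = -32684553/9191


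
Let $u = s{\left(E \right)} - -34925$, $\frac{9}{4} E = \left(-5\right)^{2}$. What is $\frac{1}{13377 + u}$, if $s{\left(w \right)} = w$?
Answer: $\frac{9}{434818} \approx 2.0698 \cdot 10^{-5}$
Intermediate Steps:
$E = \frac{100}{9}$ ($E = \frac{4 \left(-5\right)^{2}}{9} = \frac{4}{9} \cdot 25 = \frac{100}{9} \approx 11.111$)
$u = \frac{314425}{9}$ ($u = \frac{100}{9} - -34925 = \frac{100}{9} + 34925 = \frac{314425}{9} \approx 34936.0$)
$\frac{1}{13377 + u} = \frac{1}{13377 + \frac{314425}{9}} = \frac{1}{\frac{434818}{9}} = \frac{9}{434818}$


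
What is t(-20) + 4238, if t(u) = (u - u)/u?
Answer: 4238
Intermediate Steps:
t(u) = 0 (t(u) = 0/u = 0)
t(-20) + 4238 = 0 + 4238 = 4238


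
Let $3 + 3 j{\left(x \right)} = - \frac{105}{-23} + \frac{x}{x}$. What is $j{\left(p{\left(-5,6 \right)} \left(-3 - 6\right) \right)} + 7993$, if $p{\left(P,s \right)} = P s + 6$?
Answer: $\frac{551576}{69} \approx 7993.9$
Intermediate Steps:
$p{\left(P,s \right)} = 6 + P s$
$j{\left(x \right)} = \frac{59}{69}$ ($j{\left(x \right)} = -1 + \frac{- \frac{105}{-23} + \frac{x}{x}}{3} = -1 + \frac{\left(-105\right) \left(- \frac{1}{23}\right) + 1}{3} = -1 + \frac{\frac{105}{23} + 1}{3} = -1 + \frac{1}{3} \cdot \frac{128}{23} = -1 + \frac{128}{69} = \frac{59}{69}$)
$j{\left(p{\left(-5,6 \right)} \left(-3 - 6\right) \right)} + 7993 = \frac{59}{69} + 7993 = \frac{551576}{69}$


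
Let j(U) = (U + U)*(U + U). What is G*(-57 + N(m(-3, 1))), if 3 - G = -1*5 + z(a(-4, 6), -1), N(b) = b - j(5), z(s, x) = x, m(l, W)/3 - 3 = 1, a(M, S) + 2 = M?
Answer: -1305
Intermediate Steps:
j(U) = 4*U² (j(U) = (2*U)*(2*U) = 4*U²)
a(M, S) = -2 + M
m(l, W) = 12 (m(l, W) = 9 + 3*1 = 9 + 3 = 12)
N(b) = -100 + b (N(b) = b - 4*5² = b - 4*25 = b - 1*100 = b - 100 = -100 + b)
G = 9 (G = 3 - (-1*5 - 1) = 3 - (-5 - 1) = 3 - 1*(-6) = 3 + 6 = 9)
G*(-57 + N(m(-3, 1))) = 9*(-57 + (-100 + 12)) = 9*(-57 - 88) = 9*(-145) = -1305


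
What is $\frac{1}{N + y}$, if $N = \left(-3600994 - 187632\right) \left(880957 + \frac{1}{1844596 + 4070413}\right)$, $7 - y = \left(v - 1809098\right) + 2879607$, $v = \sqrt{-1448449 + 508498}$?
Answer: $- \frac{38924778528735925305426646}{129916028446478736824746274933936771985} + \frac{34987331470081 i \sqrt{104439}}{129916028446478736824746274933936771985} \approx -2.9961 \cdot 10^{-13} + 8.7032 \cdot 10^{-23} i$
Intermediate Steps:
$v = 3 i \sqrt{104439}$ ($v = \sqrt{-939951} = 3 i \sqrt{104439} \approx 969.51 i$)
$y = -1070502 - 3 i \sqrt{104439}$ ($y = 7 - \left(\left(3 i \sqrt{104439} - 1809098\right) + 2879607\right) = 7 - \left(\left(-1809098 + 3 i \sqrt{104439}\right) + 2879607\right) = 7 - \left(1070509 + 3 i \sqrt{104439}\right) = -1070502 - 3 i \sqrt{104439} \approx -1.0705 \cdot 10^{6} - 969.51 i$)
$N = - \frac{19742032198463174364}{5915009}$ ($N = - 3788626 \left(880957 + \frac{1}{5915009}\right) = \left(-3788626\right) \frac{5210868583614}{5915009} = - \frac{19742032198463174364}{5915009} \approx -3.3376 \cdot 10^{12}$)
$\frac{1}{N + y} = \frac{1}{- \frac{19742032198463174364}{5915009} - \left(1070502 + 3 i \sqrt{104439}\right)} = \frac{1}{- \frac{19742038530492138882}{5915009} - 3 i \sqrt{104439}}$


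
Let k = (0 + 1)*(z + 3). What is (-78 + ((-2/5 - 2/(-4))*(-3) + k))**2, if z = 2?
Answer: 537289/100 ≈ 5372.9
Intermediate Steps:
k = 5 (k = (0 + 1)*(2 + 3) = 1*5 = 5)
(-78 + ((-2/5 - 2/(-4))*(-3) + k))**2 = (-78 + ((-2/5 - 2/(-4))*(-3) + 5))**2 = (-78 + ((-2*1/5 - 2*(-1/4))*(-3) + 5))**2 = (-78 + ((-2/5 + 1/2)*(-3) + 5))**2 = (-78 + ((1/10)*(-3) + 5))**2 = (-78 + (-3/10 + 5))**2 = (-78 + 47/10)**2 = (-733/10)**2 = 537289/100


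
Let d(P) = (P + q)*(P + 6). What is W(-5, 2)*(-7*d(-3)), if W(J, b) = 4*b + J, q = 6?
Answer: -189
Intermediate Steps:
W(J, b) = J + 4*b
d(P) = (6 + P)² (d(P) = (P + 6)*(P + 6) = (6 + P)*(6 + P) = (6 + P)²)
W(-5, 2)*(-7*d(-3)) = (-5 + 4*2)*(-7*(36 + (-3)² + 12*(-3))) = (-5 + 8)*(-7*(36 + 9 - 36)) = 3*(-7*9) = 3*(-63) = -189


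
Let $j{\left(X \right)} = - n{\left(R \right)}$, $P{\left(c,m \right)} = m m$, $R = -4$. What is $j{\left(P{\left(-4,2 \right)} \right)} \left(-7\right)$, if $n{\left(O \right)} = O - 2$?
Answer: $-42$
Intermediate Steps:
$P{\left(c,m \right)} = m^{2}$
$n{\left(O \right)} = -2 + O$ ($n{\left(O \right)} = O - 2 = -2 + O$)
$j{\left(X \right)} = 6$ ($j{\left(X \right)} = - (-2 - 4) = \left(-1\right) \left(-6\right) = 6$)
$j{\left(P{\left(-4,2 \right)} \right)} \left(-7\right) = 6 \left(-7\right) = -42$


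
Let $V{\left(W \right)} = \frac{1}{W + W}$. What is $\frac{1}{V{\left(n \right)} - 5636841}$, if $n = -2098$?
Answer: $- \frac{4196}{23652184837} \approx -1.774 \cdot 10^{-7}$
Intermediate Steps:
$V{\left(W \right)} = \frac{1}{2 W}$
$\frac{1}{V{\left(n \right)} - 5636841} = \frac{1}{\frac{1}{2 \left(-2098\right)} - 5636841} = \frac{1}{\frac{1}{2} \left(- \frac{1}{2098}\right) - 5636841} = \frac{1}{- \frac{1}{4196} - 5636841} = \frac{1}{- \frac{23652184837}{4196}} = - \frac{4196}{23652184837}$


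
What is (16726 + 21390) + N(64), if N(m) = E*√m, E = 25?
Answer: 38316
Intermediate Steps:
N(m) = 25*√m
(16726 + 21390) + N(64) = (16726 + 21390) + 25*√64 = 38116 + 25*8 = 38116 + 200 = 38316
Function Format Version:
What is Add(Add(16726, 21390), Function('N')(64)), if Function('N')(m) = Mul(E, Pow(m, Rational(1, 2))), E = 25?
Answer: 38316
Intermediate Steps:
Function('N')(m) = Mul(25, Pow(m, Rational(1, 2)))
Add(Add(16726, 21390), Function('N')(64)) = Add(Add(16726, 21390), Mul(25, Pow(64, Rational(1, 2)))) = Add(38116, Mul(25, 8)) = Add(38116, 200) = 38316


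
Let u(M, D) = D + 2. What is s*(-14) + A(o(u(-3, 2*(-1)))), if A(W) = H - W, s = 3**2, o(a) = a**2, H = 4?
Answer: -122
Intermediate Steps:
u(M, D) = 2 + D
s = 9
A(W) = 4 - W
s*(-14) + A(o(u(-3, 2*(-1)))) = 9*(-14) + (4 - (2 + 2*(-1))**2) = -126 + (4 - (2 - 2)**2) = -126 + (4 - 1*0**2) = -126 + (4 - 1*0) = -126 + (4 + 0) = -126 + 4 = -122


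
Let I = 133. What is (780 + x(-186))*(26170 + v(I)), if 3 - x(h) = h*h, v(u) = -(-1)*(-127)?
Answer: -880591959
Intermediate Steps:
v(u) = -127 (v(u) = -1*127 = -127)
x(h) = 3 - h**2 (x(h) = 3 - h*h = 3 - h**2)
(780 + x(-186))*(26170 + v(I)) = (780 + (3 - 1*(-186)**2))*(26170 - 127) = (780 + (3 - 1*34596))*26043 = (780 + (3 - 34596))*26043 = (780 - 34593)*26043 = -33813*26043 = -880591959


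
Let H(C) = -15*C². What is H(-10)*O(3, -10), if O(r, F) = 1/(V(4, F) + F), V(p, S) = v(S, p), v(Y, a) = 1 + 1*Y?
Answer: 1500/19 ≈ 78.947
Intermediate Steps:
v(Y, a) = 1 + Y
V(p, S) = 1 + S
O(r, F) = 1/(1 + 2*F) (O(r, F) = 1/((1 + F) + F) = 1/(1 + 2*F))
H(-10)*O(3, -10) = (-15*(-10)²)/(1 + 2*(-10)) = (-15*100)/(1 - 20) = -1500/(-19) = -1500*(-1/19) = 1500/19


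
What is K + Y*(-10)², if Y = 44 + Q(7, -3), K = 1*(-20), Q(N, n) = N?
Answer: 5080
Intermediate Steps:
K = -20
Y = 51 (Y = 44 + 7 = 51)
K + Y*(-10)² = -20 + 51*(-10)² = -20 + 51*100 = -20 + 5100 = 5080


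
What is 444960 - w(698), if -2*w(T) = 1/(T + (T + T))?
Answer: 1863492481/4188 ≈ 4.4496e+5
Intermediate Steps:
w(T) = -1/(6*T) (w(T) = -1/(2*(T + (T + T))) = -1/(2*(T + 2*T)) = -1/(3*T)/2 = -1/(6*T))
444960 - w(698) = 444960 - (-1)/(6*698) = 444960 - 1*(-1/4188) = 444960 + 1/4188 = 1863492481/4188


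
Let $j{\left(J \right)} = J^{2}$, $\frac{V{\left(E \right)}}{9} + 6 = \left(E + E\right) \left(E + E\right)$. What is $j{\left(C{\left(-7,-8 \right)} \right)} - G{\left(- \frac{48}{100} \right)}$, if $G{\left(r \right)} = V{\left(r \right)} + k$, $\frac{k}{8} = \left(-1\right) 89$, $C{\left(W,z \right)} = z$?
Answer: $\frac{513566}{625} \approx 821.71$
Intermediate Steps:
$V{\left(E \right)} = -54 + 36 E^{2}$ ($V{\left(E \right)} = -54 + 9 \left(E + E\right) \left(E + E\right) = -54 + 9 \cdot 2 E 2 E = -54 + 9 \cdot 4 E^{2} = -54 + 36 E^{2}$)
$k = -712$ ($k = 8 \left(\left(-1\right) 89\right) = 8 \left(-89\right) = -712$)
$G{\left(r \right)} = -766 + 36 r^{2}$ ($G{\left(r \right)} = \left(-54 + 36 r^{2}\right) - 712 = -766 + 36 r^{2}$)
$j{\left(C{\left(-7,-8 \right)} \right)} - G{\left(- \frac{48}{100} \right)} = \left(-8\right)^{2} - \left(-766 + 36 \left(- \frac{48}{100}\right)^{2}\right) = 64 - \left(-766 + 36 \left(\left(-48\right) \frac{1}{100}\right)^{2}\right) = 64 - \left(-766 + 36 \left(- \frac{12}{25}\right)^{2}\right) = 64 - \left(-766 + 36 \cdot \frac{144}{625}\right) = 64 - \left(-766 + \frac{5184}{625}\right) = 64 - - \frac{473566}{625} = 64 + \frac{473566}{625} = \frac{513566}{625}$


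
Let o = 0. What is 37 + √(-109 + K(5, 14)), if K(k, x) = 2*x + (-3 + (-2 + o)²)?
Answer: 37 + 4*I*√5 ≈ 37.0 + 8.9443*I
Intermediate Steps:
K(k, x) = 1 + 2*x (K(k, x) = 2*x + (-3 + (-2 + 0)²) = 2*x + (-3 + (-2)²) = 2*x + (-3 + 4) = 2*x + 1 = 1 + 2*x)
37 + √(-109 + K(5, 14)) = 37 + √(-109 + (1 + 2*14)) = 37 + √(-109 + (1 + 28)) = 37 + √(-109 + 29) = 37 + √(-80) = 37 + 4*I*√5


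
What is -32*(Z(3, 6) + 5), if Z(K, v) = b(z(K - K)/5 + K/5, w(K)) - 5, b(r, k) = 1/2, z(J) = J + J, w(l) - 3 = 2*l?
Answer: -16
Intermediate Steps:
w(l) = 3 + 2*l
z(J) = 2*J
b(r, k) = 1/2
Z(K, v) = -9/2 (Z(K, v) = 1/2 - 5 = -9/2)
-32*(Z(3, 6) + 5) = -32*(-9/2 + 5) = -32*1/2 = -16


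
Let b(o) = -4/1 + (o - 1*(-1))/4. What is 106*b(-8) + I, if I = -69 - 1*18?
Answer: -1393/2 ≈ -696.50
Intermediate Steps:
b(o) = -15/4 + o/4 (b(o) = -4*1 + (o + 1)*(1/4) = -4 + (1 + o)*(1/4) = -4 + (1/4 + o/4) = -15/4 + o/4)
I = -87 (I = -69 - 18 = -87)
106*b(-8) + I = 106*(-15/4 + (1/4)*(-8)) - 87 = 106*(-15/4 - 2) - 87 = 106*(-23/4) - 87 = -1219/2 - 87 = -1393/2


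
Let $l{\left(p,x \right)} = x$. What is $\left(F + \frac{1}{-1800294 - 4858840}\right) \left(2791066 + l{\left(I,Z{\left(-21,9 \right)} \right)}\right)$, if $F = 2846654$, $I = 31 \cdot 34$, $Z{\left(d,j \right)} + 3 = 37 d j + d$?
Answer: $\frac{52775130074647284115}{6659134} \approx 7.9252 \cdot 10^{12}$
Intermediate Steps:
$Z{\left(d,j \right)} = -3 + d + 37 d j$ ($Z{\left(d,j \right)} = -3 + \left(37 d j + d\right) = -3 + \left(d + 37 d j\right) = -3 + d + 37 d j$)
$I = 1054$
$\left(F + \frac{1}{-1800294 - 4858840}\right) \left(2791066 + l{\left(I,Z{\left(-21,9 \right)} \right)}\right) = \left(2846654 + \frac{1}{-1800294 - 4858840}\right) \left(2791066 - \left(24 + 6993\right)\right) = \left(2846654 + \frac{1}{-6659134}\right) \left(2791066 - 7017\right) = \left(2846654 - \frac{1}{6659134}\right) \left(2791066 - 7017\right) = \frac{18956250437635}{6659134} \cdot 2784049 = \frac{52775130074647284115}{6659134}$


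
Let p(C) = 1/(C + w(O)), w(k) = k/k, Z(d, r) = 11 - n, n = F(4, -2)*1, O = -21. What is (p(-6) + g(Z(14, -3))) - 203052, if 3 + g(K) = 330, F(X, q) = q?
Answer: -1013626/5 ≈ -2.0273e+5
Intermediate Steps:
n = -2 (n = -2*1 = -2)
Z(d, r) = 13 (Z(d, r) = 11 - 1*(-2) = 11 + 2 = 13)
w(k) = 1
g(K) = 327 (g(K) = -3 + 330 = 327)
p(C) = 1/(1 + C) (p(C) = 1/(C + 1) = 1/(1 + C))
(p(-6) + g(Z(14, -3))) - 203052 = (1/(1 - 6) + 327) - 203052 = (1/(-5) + 327) - 203052 = (-⅕ + 327) - 203052 = 1634/5 - 203052 = -1013626/5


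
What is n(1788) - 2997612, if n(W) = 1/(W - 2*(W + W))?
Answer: -16079190769/5364 ≈ -2.9976e+6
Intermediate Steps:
n(W) = -1/(3*W) (n(W) = 1/(W - 4*W) = 1/(-3*W) = -1/(3*W))
n(1788) - 2997612 = -1/3/1788 - 2997612 = -1/3*1/1788 - 2997612 = -1/5364 - 2997612 = -16079190769/5364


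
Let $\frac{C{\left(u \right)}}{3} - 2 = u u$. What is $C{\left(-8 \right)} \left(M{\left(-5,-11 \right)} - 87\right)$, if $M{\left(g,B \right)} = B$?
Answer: $-19404$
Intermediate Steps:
$C{\left(u \right)} = 6 + 3 u^{2}$ ($C{\left(u \right)} = 6 + 3 u u = 6 + 3 u^{2}$)
$C{\left(-8 \right)} \left(M{\left(-5,-11 \right)} - 87\right) = \left(6 + 3 \left(-8\right)^{2}\right) \left(-11 - 87\right) = \left(6 + 3 \cdot 64\right) \left(-98\right) = \left(6 + 192\right) \left(-98\right) = 198 \left(-98\right) = -19404$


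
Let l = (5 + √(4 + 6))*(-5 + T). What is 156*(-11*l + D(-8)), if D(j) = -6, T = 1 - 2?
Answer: 50544 + 10296*√10 ≈ 83103.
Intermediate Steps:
T = -1
l = -30 - 6*√10 (l = (5 + √(4 + 6))*(-5 - 1) = (5 + √10)*(-6) = -30 - 6*√10 ≈ -48.974)
156*(-11*l + D(-8)) = 156*(-11*(-30 - 6*√10) - 6) = 156*((330 + 66*√10) - 6) = 156*(324 + 66*√10) = 50544 + 10296*√10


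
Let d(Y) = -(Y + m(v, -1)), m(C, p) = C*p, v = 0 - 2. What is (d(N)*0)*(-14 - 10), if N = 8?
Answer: 0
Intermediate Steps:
v = -2
d(Y) = -2 - Y (d(Y) = -(Y - 2*(-1)) = -(Y + 2) = -(2 + Y) = -2 - Y)
(d(N)*0)*(-14 - 10) = ((-2 - 1*8)*0)*(-14 - 10) = ((-2 - 8)*0)*(-24) = -10*0*(-24) = 0*(-24) = 0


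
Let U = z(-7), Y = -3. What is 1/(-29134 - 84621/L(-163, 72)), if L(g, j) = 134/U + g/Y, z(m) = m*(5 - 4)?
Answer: -739/23307067 ≈ -3.1707e-5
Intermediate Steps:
z(m) = m (z(m) = m*1 = m)
U = -7
L(g, j) = -134/7 - g/3 (L(g, j) = 134/(-7) + g/(-3) = 134*(-⅐) + g*(-⅓) = -134/7 - g/3)
1/(-29134 - 84621/L(-163, 72)) = 1/(-29134 - 84621/(-134/7 - ⅓*(-163))) = 1/(-29134 - 84621/(-134/7 + 163/3)) = 1/(-29134 - 84621/739/21) = 1/(-29134 - 84621*21/739) = 1/(-29134 - 1777041/739) = 1/(-23307067/739) = -739/23307067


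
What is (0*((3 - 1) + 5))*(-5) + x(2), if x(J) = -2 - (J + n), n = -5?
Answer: 1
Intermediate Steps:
x(J) = 3 - J (x(J) = -2 - (J - 5) = -2 - (-5 + J) = -2 + (5 - J) = 3 - J)
(0*((3 - 1) + 5))*(-5) + x(2) = (0*((3 - 1) + 5))*(-5) + (3 - 1*2) = (0*(2 + 5))*(-5) + (3 - 2) = (0*7)*(-5) + 1 = 0*(-5) + 1 = 0 + 1 = 1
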